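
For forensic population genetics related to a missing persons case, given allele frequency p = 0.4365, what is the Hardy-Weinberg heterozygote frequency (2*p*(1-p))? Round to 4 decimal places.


Hardy-Weinberg heterozygote frequency:
q = 1 - p = 1 - 0.4365 = 0.5635
2pq = 2 * 0.4365 * 0.5635 = 0.4919

0.4919


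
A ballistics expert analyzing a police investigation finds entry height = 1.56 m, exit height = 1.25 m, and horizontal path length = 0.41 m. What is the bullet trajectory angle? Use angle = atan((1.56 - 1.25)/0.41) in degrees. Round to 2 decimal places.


Bullet trajectory angle:
Height difference = 1.56 - 1.25 = 0.31 m
angle = atan(0.31 / 0.41)
angle = atan(0.756098)
angle = 37.09 degrees

37.09


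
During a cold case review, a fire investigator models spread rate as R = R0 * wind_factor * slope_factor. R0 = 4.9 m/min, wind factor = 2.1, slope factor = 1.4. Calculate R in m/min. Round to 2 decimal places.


Fire spread rate calculation:
R = R0 * wind_factor * slope_factor
= 4.9 * 2.1 * 1.4
= 10.29 * 1.4
= 14.41 m/min

14.41


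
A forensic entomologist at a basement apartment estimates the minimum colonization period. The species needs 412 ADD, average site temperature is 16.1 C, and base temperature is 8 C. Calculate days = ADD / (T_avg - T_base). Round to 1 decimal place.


Insect development time:
Effective temperature = avg_temp - T_base = 16.1 - 8 = 8.1 C
Days = ADD / effective_temp = 412 / 8.1 = 50.9 days

50.9


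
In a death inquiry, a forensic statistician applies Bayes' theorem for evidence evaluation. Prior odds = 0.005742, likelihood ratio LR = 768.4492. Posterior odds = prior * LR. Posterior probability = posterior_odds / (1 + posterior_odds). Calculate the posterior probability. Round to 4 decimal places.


Bayesian evidence evaluation:
Posterior odds = prior_odds * LR = 0.005742 * 768.4492 = 4.412435
Posterior probability = posterior_odds / (1 + posterior_odds)
= 4.412435 / (1 + 4.412435)
= 4.412435 / 5.412435
= 0.8152

0.8152


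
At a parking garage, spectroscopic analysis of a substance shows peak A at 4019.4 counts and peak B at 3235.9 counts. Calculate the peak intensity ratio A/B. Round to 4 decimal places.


Spectral peak ratio:
Peak A = 4019.4 counts
Peak B = 3235.9 counts
Ratio = 4019.4 / 3235.9 = 1.2421

1.2421


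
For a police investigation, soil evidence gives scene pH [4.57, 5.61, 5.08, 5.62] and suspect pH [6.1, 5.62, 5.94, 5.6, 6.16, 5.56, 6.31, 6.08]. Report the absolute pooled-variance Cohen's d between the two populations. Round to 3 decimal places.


Pooled-variance Cohen's d for soil pH comparison:
Scene mean = 20.88 / 4 = 5.22
Suspect mean = 47.37 / 8 = 5.92125
Scene sample variance s_s^2 = 0.2514
Suspect sample variance s_c^2 = 0.084298
Pooled variance = ((n_s-1)*s_s^2 + (n_c-1)*s_c^2) / (n_s + n_c - 2) = 0.134429
Pooled SD = sqrt(0.134429) = 0.366646
Mean difference = -0.70125
|d| = |-0.70125| / 0.366646 = 1.913

1.913


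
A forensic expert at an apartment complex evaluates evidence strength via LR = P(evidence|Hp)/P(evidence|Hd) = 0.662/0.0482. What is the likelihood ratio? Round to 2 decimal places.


Likelihood ratio calculation:
LR = P(E|Hp) / P(E|Hd)
LR = 0.662 / 0.0482
LR = 13.73

13.73


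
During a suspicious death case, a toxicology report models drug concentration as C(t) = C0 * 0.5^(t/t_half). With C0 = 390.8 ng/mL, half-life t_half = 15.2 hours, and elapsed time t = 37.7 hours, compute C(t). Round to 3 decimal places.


Drug concentration decay:
Number of half-lives = t / t_half = 37.7 / 15.2 = 2.480263
Decay factor = 0.5^2.480263 = 0.17921173
C(t) = 390.8 * 0.17921173 = 70.036 ng/mL

70.036


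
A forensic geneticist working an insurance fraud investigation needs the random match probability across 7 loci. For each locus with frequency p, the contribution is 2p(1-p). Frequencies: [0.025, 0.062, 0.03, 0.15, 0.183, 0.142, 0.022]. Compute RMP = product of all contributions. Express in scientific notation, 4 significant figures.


Computing RMP for 7 loci:
Locus 1: 2 * 0.025 * 0.975 = 0.04875
Locus 2: 2 * 0.062 * 0.938 = 0.116312
Locus 3: 2 * 0.03 * 0.97 = 0.0582
Locus 4: 2 * 0.15 * 0.85 = 0.255
Locus 5: 2 * 0.183 * 0.817 = 0.299022
Locus 6: 2 * 0.142 * 0.858 = 0.243672
Locus 7: 2 * 0.022 * 0.978 = 0.043032
RMP = 2.639e-07

2.639e-07


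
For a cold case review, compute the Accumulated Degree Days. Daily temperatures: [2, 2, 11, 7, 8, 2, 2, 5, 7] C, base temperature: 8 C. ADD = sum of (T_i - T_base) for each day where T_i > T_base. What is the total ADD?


Computing ADD day by day:
Day 1: max(0, 2 - 8) = 0
Day 2: max(0, 2 - 8) = 0
Day 3: max(0, 11 - 8) = 3
Day 4: max(0, 7 - 8) = 0
Day 5: max(0, 8 - 8) = 0
Day 6: max(0, 2 - 8) = 0
Day 7: max(0, 2 - 8) = 0
Day 8: max(0, 5 - 8) = 0
Day 9: max(0, 7 - 8) = 0
Total ADD = 3

3


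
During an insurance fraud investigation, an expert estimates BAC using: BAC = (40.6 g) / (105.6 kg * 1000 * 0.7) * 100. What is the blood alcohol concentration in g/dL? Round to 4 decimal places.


Applying the Widmark formula:
BAC = (dose_g / (body_wt * 1000 * r)) * 100
Denominator = 105.6 * 1000 * 0.7 = 73920
BAC = (40.6 / 73920) * 100
BAC = 0.0549 g/dL

0.0549


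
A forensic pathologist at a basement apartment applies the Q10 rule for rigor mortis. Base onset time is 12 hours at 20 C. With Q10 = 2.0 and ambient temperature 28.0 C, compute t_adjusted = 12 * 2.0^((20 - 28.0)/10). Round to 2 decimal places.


Rigor mortis time adjustment:
Exponent = (T_ref - T_actual) / 10 = (20 - 28.0) / 10 = -0.8
Q10 factor = 2.0^-0.8 = 0.57435
t_adjusted = 12 * 0.57435 = 6.89 hours

6.89


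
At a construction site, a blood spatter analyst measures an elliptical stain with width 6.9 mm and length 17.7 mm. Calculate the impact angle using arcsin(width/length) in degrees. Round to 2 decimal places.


Blood spatter impact angle calculation:
width / length = 6.9 / 17.7 = 0.389831
angle = arcsin(0.389831)
angle = 22.94 degrees

22.94


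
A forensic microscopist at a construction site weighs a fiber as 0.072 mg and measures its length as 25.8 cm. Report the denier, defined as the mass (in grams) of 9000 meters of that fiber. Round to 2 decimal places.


Denier calculation:
Mass in grams = 0.072 mg / 1000 = 0.000072 g
Length in meters = 25.8 cm / 100 = 0.258 m
Linear density = mass / length = 0.000072 / 0.258 = 0.00027907 g/m
Denier = (g/m) * 9000 = 0.00027907 * 9000 = 2.51

2.51


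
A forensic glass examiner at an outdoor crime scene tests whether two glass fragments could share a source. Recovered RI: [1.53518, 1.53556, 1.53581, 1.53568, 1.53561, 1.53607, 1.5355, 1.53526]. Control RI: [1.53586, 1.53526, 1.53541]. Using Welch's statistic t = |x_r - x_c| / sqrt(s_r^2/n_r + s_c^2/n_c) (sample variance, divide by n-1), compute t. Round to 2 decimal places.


Welch's t-criterion for glass RI comparison:
Recovered mean = sum / n_r = 12.28467 / 8 = 1.5355838
Control mean = sum / n_c = 4.60653 / 3 = 1.53551
Recovered sample variance s_r^2 = 8.18554e-08
Control sample variance s_c^2 = 9.75e-08
Welch SE (unpooled) = sqrt(s_r^2/n_r + s_c^2/n_c) = sqrt(1.02319e-08 + 3.25e-08) = sqrt(4.27319e-08) = 0.000206717
|mean_r - mean_c| = 7.375e-05
t = 7.375e-05 / 0.000206717 = 0.36

0.36


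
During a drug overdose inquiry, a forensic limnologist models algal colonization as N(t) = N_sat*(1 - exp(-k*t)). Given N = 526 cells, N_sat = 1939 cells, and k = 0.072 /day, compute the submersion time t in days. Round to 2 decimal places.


PMSI from diatom colonization curve:
N / N_sat = 526 / 1939 = 0.271274
1 - N/N_sat = 0.728726
ln(1 - N/N_sat) = -0.316457
t = -ln(1 - N/N_sat) / k = -(-0.316457) / 0.072 = 4.40 days

4.40


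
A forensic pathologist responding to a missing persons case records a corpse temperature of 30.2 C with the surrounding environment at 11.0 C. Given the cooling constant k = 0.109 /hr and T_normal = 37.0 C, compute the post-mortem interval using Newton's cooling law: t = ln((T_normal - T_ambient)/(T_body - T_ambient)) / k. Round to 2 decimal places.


Using Newton's law of cooling:
t = ln((T_normal - T_ambient) / (T_body - T_ambient)) / k
T_normal - T_ambient = 26.0
T_body - T_ambient = 19.2
Ratio = 1.354167
ln(ratio) = 0.303187
t = 0.303187 / 0.109 = 2.78 hours

2.78


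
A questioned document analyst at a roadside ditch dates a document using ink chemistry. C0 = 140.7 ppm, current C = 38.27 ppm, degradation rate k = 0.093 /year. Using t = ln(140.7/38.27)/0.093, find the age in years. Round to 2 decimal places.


Document age estimation:
C0/C = 140.7 / 38.27 = 3.676509
ln(C0/C) = 1.301964
t = 1.301964 / 0.093 = 14.00 years

14.00


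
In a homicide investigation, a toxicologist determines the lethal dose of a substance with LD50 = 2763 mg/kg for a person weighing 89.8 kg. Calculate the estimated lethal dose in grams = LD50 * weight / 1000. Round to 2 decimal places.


Lethal dose calculation:
Lethal dose = LD50 * body_weight / 1000
= 2763 * 89.8 / 1000
= 248117.4 / 1000
= 248.12 g

248.12


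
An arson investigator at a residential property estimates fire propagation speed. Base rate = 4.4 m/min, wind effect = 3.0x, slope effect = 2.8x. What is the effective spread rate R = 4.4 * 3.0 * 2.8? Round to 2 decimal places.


Fire spread rate calculation:
R = R0 * wind_factor * slope_factor
= 4.4 * 3.0 * 2.8
= 13.2 * 2.8
= 36.96 m/min

36.96


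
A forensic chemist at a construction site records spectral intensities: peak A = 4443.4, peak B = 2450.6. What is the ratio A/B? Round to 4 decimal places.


Spectral peak ratio:
Peak A = 4443.4 counts
Peak B = 2450.6 counts
Ratio = 4443.4 / 2450.6 = 1.8132

1.8132


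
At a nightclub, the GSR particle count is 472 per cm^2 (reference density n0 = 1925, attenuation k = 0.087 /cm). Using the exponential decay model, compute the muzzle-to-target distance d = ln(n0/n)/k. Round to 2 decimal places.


GSR distance calculation:
n0/n = 1925 / 472 = 4.07839
ln(n0/n) = 1.405702
d = 1.405702 / 0.087 = 16.16 cm

16.16


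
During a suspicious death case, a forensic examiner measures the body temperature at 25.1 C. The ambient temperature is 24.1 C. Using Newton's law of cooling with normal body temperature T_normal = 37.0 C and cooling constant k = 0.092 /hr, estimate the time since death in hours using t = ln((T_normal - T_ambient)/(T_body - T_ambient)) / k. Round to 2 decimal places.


Using Newton's law of cooling:
t = ln((T_normal - T_ambient) / (T_body - T_ambient)) / k
T_normal - T_ambient = 12.9
T_body - T_ambient = 1.0
Ratio = 12.9
ln(ratio) = 2.557227
t = 2.557227 / 0.092 = 27.80 hours

27.80


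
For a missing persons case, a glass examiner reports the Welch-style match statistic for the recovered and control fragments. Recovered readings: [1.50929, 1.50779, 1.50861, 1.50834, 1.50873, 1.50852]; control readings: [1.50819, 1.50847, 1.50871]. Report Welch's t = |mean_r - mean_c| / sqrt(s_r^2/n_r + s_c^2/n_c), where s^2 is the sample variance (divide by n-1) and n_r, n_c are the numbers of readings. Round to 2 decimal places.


Welch's t-criterion for glass RI comparison:
Recovered mean = sum / n_r = 9.05128 / 6 = 1.5085467
Control mean = sum / n_c = 4.52537 / 3 = 1.5084567
Recovered sample variance s_r^2 = 2.41227e-07
Control sample variance s_c^2 = 6.77333e-08
Welch SE (unpooled) = sqrt(s_r^2/n_r + s_c^2/n_c) = sqrt(4.02044e-08 + 2.25778e-08) = sqrt(6.27822e-08) = 0.000250564
|mean_r - mean_c| = 9e-05
t = 9e-05 / 0.000250564 = 0.36

0.36


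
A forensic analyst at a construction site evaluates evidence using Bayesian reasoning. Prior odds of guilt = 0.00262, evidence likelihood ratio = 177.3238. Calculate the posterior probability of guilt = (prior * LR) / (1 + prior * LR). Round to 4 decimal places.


Bayesian evidence evaluation:
Posterior odds = prior_odds * LR = 0.00262 * 177.3238 = 0.4645884
Posterior probability = posterior_odds / (1 + posterior_odds)
= 0.4645884 / (1 + 0.4645884)
= 0.4645884 / 1.4645884
= 0.3172

0.3172


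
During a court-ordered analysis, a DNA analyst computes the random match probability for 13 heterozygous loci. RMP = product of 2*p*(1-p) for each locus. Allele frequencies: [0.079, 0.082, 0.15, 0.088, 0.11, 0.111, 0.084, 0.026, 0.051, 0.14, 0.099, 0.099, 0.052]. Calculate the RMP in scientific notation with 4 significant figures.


Computing RMP for 13 loci:
Locus 1: 2 * 0.079 * 0.921 = 0.145518
Locus 2: 2 * 0.082 * 0.918 = 0.150552
Locus 3: 2 * 0.15 * 0.85 = 0.255
Locus 4: 2 * 0.088 * 0.912 = 0.160512
Locus 5: 2 * 0.11 * 0.89 = 0.1958
Locus 6: 2 * 0.111 * 0.889 = 0.197358
Locus 7: 2 * 0.084 * 0.916 = 0.153888
Locus 8: 2 * 0.026 * 0.974 = 0.050648
Locus 9: 2 * 0.051 * 0.949 = 0.096798
Locus 10: 2 * 0.14 * 0.86 = 0.2408
Locus 11: 2 * 0.099 * 0.901 = 0.178398
Locus 12: 2 * 0.099 * 0.901 = 0.178398
Locus 13: 2 * 0.052 * 0.948 = 0.098592
RMP = 1.975e-11

1.975e-11


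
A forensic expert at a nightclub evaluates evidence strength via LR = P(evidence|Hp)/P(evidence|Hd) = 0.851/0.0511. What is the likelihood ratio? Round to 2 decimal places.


Likelihood ratio calculation:
LR = P(E|Hp) / P(E|Hd)
LR = 0.851 / 0.0511
LR = 16.65

16.65


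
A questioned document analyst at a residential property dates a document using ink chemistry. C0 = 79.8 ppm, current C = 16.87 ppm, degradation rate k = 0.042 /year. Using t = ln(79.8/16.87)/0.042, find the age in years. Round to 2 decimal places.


Document age estimation:
C0/C = 79.8 / 16.87 = 4.73029
ln(C0/C) = 1.553987
t = 1.553987 / 0.042 = 37.00 years

37.00


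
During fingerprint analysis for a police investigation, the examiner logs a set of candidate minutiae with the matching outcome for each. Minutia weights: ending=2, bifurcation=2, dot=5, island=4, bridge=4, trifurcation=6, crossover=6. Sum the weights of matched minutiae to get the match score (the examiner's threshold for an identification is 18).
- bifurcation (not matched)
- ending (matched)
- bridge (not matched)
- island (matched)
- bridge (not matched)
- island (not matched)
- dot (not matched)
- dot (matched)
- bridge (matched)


Weighted minutiae match score:
  bifurcation: not matched, +0
  ending: matched, +2 (running total 2)
  bridge: not matched, +0
  island: matched, +4 (running total 6)
  bridge: not matched, +0
  island: not matched, +0
  dot: not matched, +0
  dot: matched, +5 (running total 11)
  bridge: matched, +4 (running total 15)
Total score = 15
Threshold = 18; verdict = inconclusive

15


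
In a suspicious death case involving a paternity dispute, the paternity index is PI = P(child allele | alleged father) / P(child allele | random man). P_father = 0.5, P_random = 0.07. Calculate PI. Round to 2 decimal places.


Paternity Index calculation:
PI = P(allele|father) / P(allele|random)
PI = 0.5 / 0.07
PI = 7.14

7.14


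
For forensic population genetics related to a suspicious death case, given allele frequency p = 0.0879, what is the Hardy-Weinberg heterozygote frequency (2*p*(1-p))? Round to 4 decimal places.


Hardy-Weinberg heterozygote frequency:
q = 1 - p = 1 - 0.0879 = 0.9121
2pq = 2 * 0.0879 * 0.9121 = 0.1603

0.1603


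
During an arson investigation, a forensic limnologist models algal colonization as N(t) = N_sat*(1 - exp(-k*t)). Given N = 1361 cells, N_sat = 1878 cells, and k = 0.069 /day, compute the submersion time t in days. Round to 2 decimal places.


PMSI from diatom colonization curve:
N / N_sat = 1361 / 1878 = 0.724707
1 - N/N_sat = 0.275293
ln(1 - N/N_sat) = -1.289919
t = -ln(1 - N/N_sat) / k = -(-1.289919) / 0.069 = 18.69 days

18.69


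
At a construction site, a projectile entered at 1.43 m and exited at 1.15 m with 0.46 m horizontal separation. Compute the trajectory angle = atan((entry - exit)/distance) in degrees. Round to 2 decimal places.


Bullet trajectory angle:
Height difference = 1.43 - 1.15 = 0.28 m
angle = atan(0.28 / 0.46)
angle = atan(0.608696)
angle = 31.33 degrees

31.33


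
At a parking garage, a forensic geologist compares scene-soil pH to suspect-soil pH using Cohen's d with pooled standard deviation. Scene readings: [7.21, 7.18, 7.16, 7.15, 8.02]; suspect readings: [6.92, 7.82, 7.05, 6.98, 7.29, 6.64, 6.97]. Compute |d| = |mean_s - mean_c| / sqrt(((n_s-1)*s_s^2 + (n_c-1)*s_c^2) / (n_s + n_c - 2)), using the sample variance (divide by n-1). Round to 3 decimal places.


Pooled-variance Cohen's d for soil pH comparison:
Scene mean = 36.72 / 5 = 7.344
Suspect mean = 49.67 / 7 = 7.095714
Scene sample variance s_s^2 = 0.14333
Suspect sample variance s_c^2 = 0.138695
Pooled variance = ((n_s-1)*s_s^2 + (n_c-1)*s_c^2) / (n_s + n_c - 2) = 0.140549
Pooled SD = sqrt(0.140549) = 0.374899
Mean difference = 0.248286
|d| = |0.248286| / 0.374899 = 0.662

0.662


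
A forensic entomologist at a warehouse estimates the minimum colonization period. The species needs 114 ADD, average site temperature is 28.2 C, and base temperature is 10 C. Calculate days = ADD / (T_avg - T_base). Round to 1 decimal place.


Insect development time:
Effective temperature = avg_temp - T_base = 28.2 - 10 = 18.2 C
Days = ADD / effective_temp = 114 / 18.2 = 6.3 days

6.3


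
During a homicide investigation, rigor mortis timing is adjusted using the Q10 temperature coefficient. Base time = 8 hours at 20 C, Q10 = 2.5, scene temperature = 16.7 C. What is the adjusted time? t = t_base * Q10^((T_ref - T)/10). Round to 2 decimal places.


Rigor mortis time adjustment:
Exponent = (T_ref - T_actual) / 10 = (20 - 16.7) / 10 = 0.33
Q10 factor = 2.5^0.33 = 1.35307
t_adjusted = 8 * 1.35307 = 10.82 hours

10.82


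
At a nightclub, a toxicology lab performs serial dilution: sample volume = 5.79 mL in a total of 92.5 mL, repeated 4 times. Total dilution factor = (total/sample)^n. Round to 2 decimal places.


Dilution factor calculation:
Single dilution = V_total / V_sample = 92.5 / 5.79 ≈ 15.97582
Number of dilutions = 4
Total DF = (92.5 / 5.79)^4 (full precision, rounded at the end) = 65140.74

65140.74


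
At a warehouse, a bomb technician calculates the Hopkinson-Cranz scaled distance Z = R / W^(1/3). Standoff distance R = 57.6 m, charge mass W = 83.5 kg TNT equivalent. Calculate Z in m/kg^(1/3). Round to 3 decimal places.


Scaled distance calculation:
W^(1/3) = 83.5^(1/3) = 4.370812
Z = R / W^(1/3) = 57.6 / 4.370812
Z = 13.178 m/kg^(1/3)

13.178


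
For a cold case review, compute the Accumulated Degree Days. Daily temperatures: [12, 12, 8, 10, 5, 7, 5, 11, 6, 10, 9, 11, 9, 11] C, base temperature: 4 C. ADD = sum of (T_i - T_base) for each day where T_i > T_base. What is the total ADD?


Computing ADD day by day:
Day 1: max(0, 12 - 4) = 8
Day 2: max(0, 12 - 4) = 8
Day 3: max(0, 8 - 4) = 4
Day 4: max(0, 10 - 4) = 6
Day 5: max(0, 5 - 4) = 1
Day 6: max(0, 7 - 4) = 3
Day 7: max(0, 5 - 4) = 1
Day 8: max(0, 11 - 4) = 7
Day 9: max(0, 6 - 4) = 2
Day 10: max(0, 10 - 4) = 6
Day 11: max(0, 9 - 4) = 5
Day 12: max(0, 11 - 4) = 7
Day 13: max(0, 9 - 4) = 5
Day 14: max(0, 11 - 4) = 7
Total ADD = 70

70


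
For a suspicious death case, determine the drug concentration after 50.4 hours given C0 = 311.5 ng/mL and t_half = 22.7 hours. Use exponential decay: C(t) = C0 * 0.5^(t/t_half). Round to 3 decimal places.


Drug concentration decay:
Number of half-lives = t / t_half = 50.4 / 22.7 = 2.220264
Decay factor = 0.5^2.220264 = 0.21460209
C(t) = 311.5 * 0.21460209 = 66.849 ng/mL

66.849


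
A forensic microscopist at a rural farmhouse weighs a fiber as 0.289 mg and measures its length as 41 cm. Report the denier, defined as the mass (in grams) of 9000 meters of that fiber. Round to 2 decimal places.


Denier calculation:
Mass in grams = 0.289 mg / 1000 = 0.000289 g
Length in meters = 41 cm / 100 = 0.41 m
Linear density = mass / length = 0.000289 / 0.41 = 0.00070488 g/m
Denier = (g/m) * 9000 = 0.00070488 * 9000 = 6.34

6.34


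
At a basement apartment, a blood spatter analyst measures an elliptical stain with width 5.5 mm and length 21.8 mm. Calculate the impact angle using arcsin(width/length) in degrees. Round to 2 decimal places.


Blood spatter impact angle calculation:
width / length = 5.5 / 21.8 = 0.252294
angle = arcsin(0.252294)
angle = 14.61 degrees

14.61


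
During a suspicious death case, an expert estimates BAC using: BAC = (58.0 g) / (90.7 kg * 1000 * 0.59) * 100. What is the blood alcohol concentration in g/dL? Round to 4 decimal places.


Applying the Widmark formula:
BAC = (dose_g / (body_wt * 1000 * r)) * 100
Denominator = 90.7 * 1000 * 0.59 = 53513
BAC = (58.0 / 53513) * 100
BAC = 0.1084 g/dL

0.1084


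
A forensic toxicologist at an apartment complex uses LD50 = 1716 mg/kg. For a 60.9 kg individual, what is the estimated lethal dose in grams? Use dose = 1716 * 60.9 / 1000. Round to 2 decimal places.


Lethal dose calculation:
Lethal dose = LD50 * body_weight / 1000
= 1716 * 60.9 / 1000
= 104504.4 / 1000
= 104.50 g

104.50


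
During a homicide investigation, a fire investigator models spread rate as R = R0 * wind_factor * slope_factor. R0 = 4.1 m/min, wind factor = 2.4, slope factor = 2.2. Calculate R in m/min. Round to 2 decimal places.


Fire spread rate calculation:
R = R0 * wind_factor * slope_factor
= 4.1 * 2.4 * 2.2
= 9.84 * 2.2
= 21.65 m/min

21.65


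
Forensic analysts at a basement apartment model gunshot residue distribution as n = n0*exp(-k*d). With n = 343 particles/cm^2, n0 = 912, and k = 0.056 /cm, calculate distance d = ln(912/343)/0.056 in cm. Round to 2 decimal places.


GSR distance calculation:
n0/n = 912 / 343 = 2.658892
ln(n0/n) = 0.977909
d = 0.977909 / 0.056 = 17.46 cm

17.46


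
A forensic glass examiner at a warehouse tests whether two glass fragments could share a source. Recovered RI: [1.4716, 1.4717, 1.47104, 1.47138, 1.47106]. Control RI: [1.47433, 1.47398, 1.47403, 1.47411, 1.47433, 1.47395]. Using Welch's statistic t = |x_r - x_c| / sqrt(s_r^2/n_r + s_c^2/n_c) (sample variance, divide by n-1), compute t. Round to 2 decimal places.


Welch's t-criterion for glass RI comparison:
Recovered mean = sum / n_r = 7.35678 / 5 = 1.471356
Control mean = sum / n_c = 8.84473 / 6 = 1.4741217
Recovered sample variance s_r^2 = 9.148e-08
Control sample variance s_c^2 = 2.89767e-08
Welch SE (unpooled) = sqrt(s_r^2/n_r + s_c^2/n_c) = sqrt(1.8296e-08 + 4.82944e-09) = sqrt(2.31254e-08) = 0.00015207
|mean_r - mean_c| = 0.00276567
t = 0.00276567 / 0.00015207 = 18.19

18.19


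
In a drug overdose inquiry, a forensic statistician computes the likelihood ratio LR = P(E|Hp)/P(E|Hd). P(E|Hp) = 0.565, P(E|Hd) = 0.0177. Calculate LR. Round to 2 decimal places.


Likelihood ratio calculation:
LR = P(E|Hp) / P(E|Hd)
LR = 0.565 / 0.0177
LR = 31.92

31.92


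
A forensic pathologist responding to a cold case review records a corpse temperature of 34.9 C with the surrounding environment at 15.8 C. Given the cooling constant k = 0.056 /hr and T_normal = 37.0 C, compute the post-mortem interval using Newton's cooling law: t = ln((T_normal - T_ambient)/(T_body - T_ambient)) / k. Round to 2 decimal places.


Using Newton's law of cooling:
t = ln((T_normal - T_ambient) / (T_body - T_ambient)) / k
T_normal - T_ambient = 21.2
T_body - T_ambient = 19.1
Ratio = 1.109948
ln(ratio) = 0.104313
t = 0.104313 / 0.056 = 1.86 hours

1.86


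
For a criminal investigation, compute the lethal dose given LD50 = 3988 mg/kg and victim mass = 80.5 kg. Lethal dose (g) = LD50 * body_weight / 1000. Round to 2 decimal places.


Lethal dose calculation:
Lethal dose = LD50 * body_weight / 1000
= 3988 * 80.5 / 1000
= 321034 / 1000
= 321.03 g

321.03


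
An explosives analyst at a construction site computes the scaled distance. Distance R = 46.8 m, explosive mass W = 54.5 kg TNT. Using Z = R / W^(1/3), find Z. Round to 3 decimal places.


Scaled distance calculation:
W^(1/3) = 54.5^(1/3) = 3.791393
Z = R / W^(1/3) = 46.8 / 3.791393
Z = 12.344 m/kg^(1/3)

12.344


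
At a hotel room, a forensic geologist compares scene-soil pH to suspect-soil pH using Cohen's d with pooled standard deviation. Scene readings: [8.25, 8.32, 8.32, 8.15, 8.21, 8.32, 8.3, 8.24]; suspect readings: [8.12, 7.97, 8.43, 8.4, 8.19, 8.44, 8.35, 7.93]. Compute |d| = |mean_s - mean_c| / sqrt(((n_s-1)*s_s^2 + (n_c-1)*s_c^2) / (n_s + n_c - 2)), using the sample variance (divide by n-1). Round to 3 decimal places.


Pooled-variance Cohen's d for soil pH comparison:
Scene mean = 66.11 / 8 = 8.26375
Suspect mean = 65.83 / 8 = 8.22875
Scene sample variance s_s^2 = 0.003912
Suspect sample variance s_c^2 = 0.04267
Pooled variance = ((n_s-1)*s_s^2 + (n_c-1)*s_c^2) / (n_s + n_c - 2) = 0.023291
Pooled SD = sqrt(0.023291) = 0.152614
Mean difference = 0.035
|d| = |0.035| / 0.152614 = 0.229

0.229


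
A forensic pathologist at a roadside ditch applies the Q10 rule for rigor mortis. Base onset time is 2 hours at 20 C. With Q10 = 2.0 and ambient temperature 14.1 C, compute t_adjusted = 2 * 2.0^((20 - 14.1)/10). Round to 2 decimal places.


Rigor mortis time adjustment:
Exponent = (T_ref - T_actual) / 10 = (20 - 14.1) / 10 = 0.59
Q10 factor = 2.0^0.59 = 1.50525
t_adjusted = 2 * 1.50525 = 3.01 hours

3.01


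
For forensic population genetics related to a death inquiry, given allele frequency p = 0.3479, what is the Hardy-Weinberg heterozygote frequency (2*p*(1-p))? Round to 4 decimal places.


Hardy-Weinberg heterozygote frequency:
q = 1 - p = 1 - 0.3479 = 0.6521
2pq = 2 * 0.3479 * 0.6521 = 0.4537

0.4537


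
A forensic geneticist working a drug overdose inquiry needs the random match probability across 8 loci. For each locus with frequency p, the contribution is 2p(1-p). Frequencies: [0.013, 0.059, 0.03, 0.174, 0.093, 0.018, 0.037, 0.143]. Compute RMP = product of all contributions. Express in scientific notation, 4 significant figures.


Computing RMP for 8 loci:
Locus 1: 2 * 0.013 * 0.987 = 0.025662
Locus 2: 2 * 0.059 * 0.941 = 0.111038
Locus 3: 2 * 0.03 * 0.97 = 0.0582
Locus 4: 2 * 0.174 * 0.826 = 0.287448
Locus 5: 2 * 0.093 * 0.907 = 0.168702
Locus 6: 2 * 0.018 * 0.982 = 0.035352
Locus 7: 2 * 0.037 * 0.963 = 0.071262
Locus 8: 2 * 0.143 * 0.857 = 0.245102
RMP = 4.966e-09

4.966e-09


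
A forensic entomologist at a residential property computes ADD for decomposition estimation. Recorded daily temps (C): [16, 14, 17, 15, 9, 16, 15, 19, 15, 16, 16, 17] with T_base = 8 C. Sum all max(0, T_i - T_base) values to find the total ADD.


Computing ADD day by day:
Day 1: max(0, 16 - 8) = 8
Day 2: max(0, 14 - 8) = 6
Day 3: max(0, 17 - 8) = 9
Day 4: max(0, 15 - 8) = 7
Day 5: max(0, 9 - 8) = 1
Day 6: max(0, 16 - 8) = 8
Day 7: max(0, 15 - 8) = 7
Day 8: max(0, 19 - 8) = 11
Day 9: max(0, 15 - 8) = 7
Day 10: max(0, 16 - 8) = 8
Day 11: max(0, 16 - 8) = 8
Day 12: max(0, 17 - 8) = 9
Total ADD = 89

89


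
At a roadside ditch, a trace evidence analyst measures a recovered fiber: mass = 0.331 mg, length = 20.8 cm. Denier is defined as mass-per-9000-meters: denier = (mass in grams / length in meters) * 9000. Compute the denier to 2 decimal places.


Denier calculation:
Mass in grams = 0.331 mg / 1000 = 0.000331 g
Length in meters = 20.8 cm / 100 = 0.208 m
Linear density = mass / length = 0.000331 / 0.208 = 0.00159135 g/m
Denier = (g/m) * 9000 = 0.00159135 * 9000 = 14.32

14.32


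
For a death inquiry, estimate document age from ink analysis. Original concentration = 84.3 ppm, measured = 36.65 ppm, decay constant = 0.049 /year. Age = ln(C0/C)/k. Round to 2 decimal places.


Document age estimation:
C0/C = 84.3 / 36.65 = 2.300136
ln(C0/C) = 0.832968
t = 0.832968 / 0.049 = 17.00 years

17.00


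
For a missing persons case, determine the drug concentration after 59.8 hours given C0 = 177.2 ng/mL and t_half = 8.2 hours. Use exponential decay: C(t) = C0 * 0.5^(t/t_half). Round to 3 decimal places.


Drug concentration decay:
Number of half-lives = t / t_half = 59.8 / 8.2 = 7.292683
Decay factor = 0.5^7.292683 = 0.00637799
C(t) = 177.2 * 0.00637799 = 1.130 ng/mL

1.130


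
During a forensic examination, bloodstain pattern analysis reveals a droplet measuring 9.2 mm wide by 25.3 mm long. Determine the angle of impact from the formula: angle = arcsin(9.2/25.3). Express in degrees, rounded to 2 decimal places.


Blood spatter impact angle calculation:
width / length = 9.2 / 25.3 = 0.363636
angle = arcsin(0.363636)
angle = 21.32 degrees

21.32


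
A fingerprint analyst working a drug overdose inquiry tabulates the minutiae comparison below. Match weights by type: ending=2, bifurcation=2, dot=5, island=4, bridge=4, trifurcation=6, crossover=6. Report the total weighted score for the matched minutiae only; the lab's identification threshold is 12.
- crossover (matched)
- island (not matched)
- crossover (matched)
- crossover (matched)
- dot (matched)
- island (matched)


Weighted minutiae match score:
  crossover: matched, +6 (running total 6)
  island: not matched, +0
  crossover: matched, +6 (running total 12)
  crossover: matched, +6 (running total 18)
  dot: matched, +5 (running total 23)
  island: matched, +4 (running total 27)
Total score = 27
Threshold = 12; verdict = identification

27


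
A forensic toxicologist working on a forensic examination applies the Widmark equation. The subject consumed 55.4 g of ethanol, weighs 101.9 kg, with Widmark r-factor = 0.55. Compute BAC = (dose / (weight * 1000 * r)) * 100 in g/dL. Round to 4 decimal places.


Applying the Widmark formula:
BAC = (dose_g / (body_wt * 1000 * r)) * 100
Denominator = 101.9 * 1000 * 0.55 = 56045
BAC = (55.4 / 56045) * 100
BAC = 0.0988 g/dL

0.0988


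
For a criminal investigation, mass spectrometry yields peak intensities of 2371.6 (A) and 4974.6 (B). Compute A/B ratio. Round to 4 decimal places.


Spectral peak ratio:
Peak A = 2371.6 counts
Peak B = 4974.6 counts
Ratio = 2371.6 / 4974.6 = 0.4767

0.4767


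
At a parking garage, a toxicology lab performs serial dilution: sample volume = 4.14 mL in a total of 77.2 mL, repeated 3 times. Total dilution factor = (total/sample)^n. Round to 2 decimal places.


Dilution factor calculation:
Single dilution = V_total / V_sample = 77.2 / 4.14 ≈ 18.647343
Number of dilutions = 3
Total DF = (77.2 / 4.14)^3 (full precision, rounded at the end) = 6484.12

6484.12


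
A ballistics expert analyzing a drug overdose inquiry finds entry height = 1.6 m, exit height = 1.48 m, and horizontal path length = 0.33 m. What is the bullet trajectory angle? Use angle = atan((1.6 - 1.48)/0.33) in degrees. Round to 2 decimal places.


Bullet trajectory angle:
Height difference = 1.6 - 1.48 = 0.12 m
angle = atan(0.12 / 0.33)
angle = atan(0.363636)
angle = 19.98 degrees

19.98


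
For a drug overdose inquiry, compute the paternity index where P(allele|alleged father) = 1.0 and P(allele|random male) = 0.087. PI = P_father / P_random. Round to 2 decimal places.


Paternity Index calculation:
PI = P(allele|father) / P(allele|random)
PI = 1.0 / 0.087
PI = 11.49

11.49


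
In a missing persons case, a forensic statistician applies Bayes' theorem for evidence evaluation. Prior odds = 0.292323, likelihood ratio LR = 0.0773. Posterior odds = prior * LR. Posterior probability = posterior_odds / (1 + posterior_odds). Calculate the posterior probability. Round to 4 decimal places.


Bayesian evidence evaluation:
Posterior odds = prior_odds * LR = 0.292323 * 0.0773 = 0.02259657
Posterior probability = posterior_odds / (1 + posterior_odds)
= 0.02259657 / (1 + 0.02259657)
= 0.02259657 / 1.02259657
= 0.0221

0.0221


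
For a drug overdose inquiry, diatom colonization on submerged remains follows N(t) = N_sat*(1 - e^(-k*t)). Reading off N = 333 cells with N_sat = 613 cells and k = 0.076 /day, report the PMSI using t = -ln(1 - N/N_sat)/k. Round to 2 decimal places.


PMSI from diatom colonization curve:
N / N_sat = 333 / 613 = 0.54323
1 - N/N_sat = 0.45677
ln(1 - N/N_sat) = -0.783575
t = -ln(1 - N/N_sat) / k = -(-0.783575) / 0.076 = 10.31 days

10.31


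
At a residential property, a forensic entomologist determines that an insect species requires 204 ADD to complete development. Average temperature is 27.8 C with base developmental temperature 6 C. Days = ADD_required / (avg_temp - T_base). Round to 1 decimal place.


Insect development time:
Effective temperature = avg_temp - T_base = 27.8 - 6 = 21.8 C
Days = ADD / effective_temp = 204 / 21.8 = 9.4 days

9.4


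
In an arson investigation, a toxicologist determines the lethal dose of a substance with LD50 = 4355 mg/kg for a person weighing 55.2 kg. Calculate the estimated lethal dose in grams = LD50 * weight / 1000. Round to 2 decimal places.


Lethal dose calculation:
Lethal dose = LD50 * body_weight / 1000
= 4355 * 55.2 / 1000
= 240396 / 1000
= 240.40 g

240.40


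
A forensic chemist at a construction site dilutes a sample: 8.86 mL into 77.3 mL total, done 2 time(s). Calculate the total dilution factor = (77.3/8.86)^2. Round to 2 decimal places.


Dilution factor calculation:
Single dilution = V_total / V_sample = 77.3 / 8.86 ≈ 8.724605
Number of dilutions = 2
Total DF = (77.3 / 8.86)^2 (full precision, rounded at the end) = 76.12

76.12


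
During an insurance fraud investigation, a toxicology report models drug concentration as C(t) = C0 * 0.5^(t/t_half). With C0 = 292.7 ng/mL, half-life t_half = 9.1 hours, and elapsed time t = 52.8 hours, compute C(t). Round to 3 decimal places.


Drug concentration decay:
Number of half-lives = t / t_half = 52.8 / 9.1 = 5.802198
Decay factor = 0.5^5.802198 = 0.01792109
C(t) = 292.7 * 0.01792109 = 5.246 ng/mL

5.246


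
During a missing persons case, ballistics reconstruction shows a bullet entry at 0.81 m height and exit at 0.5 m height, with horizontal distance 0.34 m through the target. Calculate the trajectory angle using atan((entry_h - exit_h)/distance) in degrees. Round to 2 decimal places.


Bullet trajectory angle:
Height difference = 0.81 - 0.5 = 0.31 m
angle = atan(0.31 / 0.34)
angle = atan(0.911765)
angle = 42.36 degrees

42.36


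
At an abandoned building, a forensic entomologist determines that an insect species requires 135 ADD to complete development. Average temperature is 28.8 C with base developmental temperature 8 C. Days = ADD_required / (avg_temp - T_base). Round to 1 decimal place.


Insect development time:
Effective temperature = avg_temp - T_base = 28.8 - 8 = 20.8 C
Days = ADD / effective_temp = 135 / 20.8 = 6.5 days

6.5


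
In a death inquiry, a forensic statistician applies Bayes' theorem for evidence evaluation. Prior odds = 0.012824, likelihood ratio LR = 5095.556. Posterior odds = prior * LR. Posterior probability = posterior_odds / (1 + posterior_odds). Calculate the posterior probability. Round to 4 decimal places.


Bayesian evidence evaluation:
Posterior odds = prior_odds * LR = 0.012824 * 5095.556 = 65.34541
Posterior probability = posterior_odds / (1 + posterior_odds)
= 65.34541 / (1 + 65.34541)
= 65.34541 / 66.34541
= 0.9849

0.9849


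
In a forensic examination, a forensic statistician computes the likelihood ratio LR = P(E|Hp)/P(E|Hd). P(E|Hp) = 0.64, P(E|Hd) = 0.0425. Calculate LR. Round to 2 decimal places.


Likelihood ratio calculation:
LR = P(E|Hp) / P(E|Hd)
LR = 0.64 / 0.0425
LR = 15.06

15.06


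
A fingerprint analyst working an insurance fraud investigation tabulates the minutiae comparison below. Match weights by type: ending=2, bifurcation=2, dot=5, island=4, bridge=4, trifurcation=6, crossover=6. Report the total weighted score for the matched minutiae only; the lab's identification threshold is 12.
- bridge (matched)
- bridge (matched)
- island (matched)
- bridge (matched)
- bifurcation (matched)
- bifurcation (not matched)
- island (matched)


Weighted minutiae match score:
  bridge: matched, +4 (running total 4)
  bridge: matched, +4 (running total 8)
  island: matched, +4 (running total 12)
  bridge: matched, +4 (running total 16)
  bifurcation: matched, +2 (running total 18)
  bifurcation: not matched, +0
  island: matched, +4 (running total 22)
Total score = 22
Threshold = 12; verdict = identification

22


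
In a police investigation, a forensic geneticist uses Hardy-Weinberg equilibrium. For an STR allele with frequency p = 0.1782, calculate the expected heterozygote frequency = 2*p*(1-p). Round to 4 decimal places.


Hardy-Weinberg heterozygote frequency:
q = 1 - p = 1 - 0.1782 = 0.8218
2pq = 2 * 0.1782 * 0.8218 = 0.2929

0.2929


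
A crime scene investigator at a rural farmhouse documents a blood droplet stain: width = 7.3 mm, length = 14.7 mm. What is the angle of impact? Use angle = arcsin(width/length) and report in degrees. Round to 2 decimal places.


Blood spatter impact angle calculation:
width / length = 7.3 / 14.7 = 0.496599
angle = arcsin(0.496599)
angle = 29.78 degrees

29.78


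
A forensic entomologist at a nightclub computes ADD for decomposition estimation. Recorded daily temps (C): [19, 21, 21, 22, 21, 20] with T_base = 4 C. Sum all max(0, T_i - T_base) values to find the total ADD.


Computing ADD day by day:
Day 1: max(0, 19 - 4) = 15
Day 2: max(0, 21 - 4) = 17
Day 3: max(0, 21 - 4) = 17
Day 4: max(0, 22 - 4) = 18
Day 5: max(0, 21 - 4) = 17
Day 6: max(0, 20 - 4) = 16
Total ADD = 100

100


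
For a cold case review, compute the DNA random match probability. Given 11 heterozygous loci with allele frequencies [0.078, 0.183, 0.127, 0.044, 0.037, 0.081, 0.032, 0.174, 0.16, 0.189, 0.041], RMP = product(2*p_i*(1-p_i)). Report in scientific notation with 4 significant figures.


Computing RMP for 11 loci:
Locus 1: 2 * 0.078 * 0.922 = 0.143832
Locus 2: 2 * 0.183 * 0.817 = 0.299022
Locus 3: 2 * 0.127 * 0.873 = 0.221742
Locus 4: 2 * 0.044 * 0.956 = 0.084128
Locus 5: 2 * 0.037 * 0.963 = 0.071262
Locus 6: 2 * 0.081 * 0.919 = 0.148878
Locus 7: 2 * 0.032 * 0.968 = 0.061952
Locus 8: 2 * 0.174 * 0.826 = 0.287448
Locus 9: 2 * 0.16 * 0.84 = 0.2688
Locus 10: 2 * 0.189 * 0.811 = 0.306558
Locus 11: 2 * 0.041 * 0.959 = 0.078638
RMP = 9.823e-10

9.823e-10


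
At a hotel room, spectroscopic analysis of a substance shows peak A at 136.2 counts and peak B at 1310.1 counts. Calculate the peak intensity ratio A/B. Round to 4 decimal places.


Spectral peak ratio:
Peak A = 136.2 counts
Peak B = 1310.1 counts
Ratio = 136.2 / 1310.1 = 0.1040

0.1040


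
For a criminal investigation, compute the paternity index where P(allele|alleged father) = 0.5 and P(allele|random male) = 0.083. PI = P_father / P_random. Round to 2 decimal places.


Paternity Index calculation:
PI = P(allele|father) / P(allele|random)
PI = 0.5 / 0.083
PI = 6.02

6.02


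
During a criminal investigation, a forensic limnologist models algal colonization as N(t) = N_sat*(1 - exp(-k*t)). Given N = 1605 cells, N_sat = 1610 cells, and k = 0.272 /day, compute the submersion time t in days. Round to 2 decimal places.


PMSI from diatom colonization curve:
N / N_sat = 1605 / 1610 = 0.996894
1 - N/N_sat = 0.003106
ln(1 - N/N_sat) = -5.77442
t = -ln(1 - N/N_sat) / k = -(-5.77442) / 0.272 = 21.23 days

21.23


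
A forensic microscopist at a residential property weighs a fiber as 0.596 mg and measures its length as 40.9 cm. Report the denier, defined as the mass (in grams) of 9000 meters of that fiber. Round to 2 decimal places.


Denier calculation:
Mass in grams = 0.596 mg / 1000 = 0.000596 g
Length in meters = 40.9 cm / 100 = 0.409 m
Linear density = mass / length = 0.000596 / 0.409 = 0.00145721 g/m
Denier = (g/m) * 9000 = 0.00145721 * 9000 = 13.11

13.11


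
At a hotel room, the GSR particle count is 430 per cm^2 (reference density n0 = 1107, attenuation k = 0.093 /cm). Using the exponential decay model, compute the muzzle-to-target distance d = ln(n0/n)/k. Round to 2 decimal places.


GSR distance calculation:
n0/n = 1107 / 430 = 2.574419
ln(n0/n) = 0.945624
d = 0.945624 / 0.093 = 10.17 cm

10.17


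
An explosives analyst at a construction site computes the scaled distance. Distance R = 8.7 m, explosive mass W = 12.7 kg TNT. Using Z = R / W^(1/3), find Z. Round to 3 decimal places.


Scaled distance calculation:
W^(1/3) = 12.7^(1/3) = 2.333107
Z = R / W^(1/3) = 8.7 / 2.333107
Z = 3.729 m/kg^(1/3)

3.729


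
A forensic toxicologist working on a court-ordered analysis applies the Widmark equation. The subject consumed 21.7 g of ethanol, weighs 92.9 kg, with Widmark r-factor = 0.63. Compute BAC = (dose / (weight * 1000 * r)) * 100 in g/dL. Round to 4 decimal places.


Applying the Widmark formula:
BAC = (dose_g / (body_wt * 1000 * r)) * 100
Denominator = 92.9 * 1000 * 0.63 = 58527
BAC = (21.7 / 58527) * 100
BAC = 0.0371 g/dL

0.0371
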